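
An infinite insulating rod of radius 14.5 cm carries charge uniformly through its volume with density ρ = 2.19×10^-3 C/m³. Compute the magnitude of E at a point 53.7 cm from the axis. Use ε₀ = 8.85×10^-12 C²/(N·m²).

E = 4.84e6 N/C

By cylindrical symmetry E is radial; use a coaxial Gaussian cylinder of radius 53.7 cm and length L (r > 14.5 cm, full cross-section enclosed).
λ_enc = ρ·πR² = (2.19×10^-3)π(0.145)² = 1.447×10^-4 C/m.
By Gauss's law (flux through the curved wall only), E·2πrL = λ_enc L/ε₀.
E = |λ_enc|/(2πε₀r) = (1.447×10^-4)/(2π·8.85×10^-12·0.537) = 4.84×10^6 N/C.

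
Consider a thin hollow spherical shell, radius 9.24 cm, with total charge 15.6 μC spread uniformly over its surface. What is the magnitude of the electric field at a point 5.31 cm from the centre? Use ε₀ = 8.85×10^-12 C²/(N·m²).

Take a concentric spherical Gaussian surface of radius r = 5.31 cm (inside the shell, r < 9.24 cm).
No charge lies within this surface, so Q_enc = 0 and Gauss's law gives E·4πr² = 0 ⇒ E = 0.

E = 0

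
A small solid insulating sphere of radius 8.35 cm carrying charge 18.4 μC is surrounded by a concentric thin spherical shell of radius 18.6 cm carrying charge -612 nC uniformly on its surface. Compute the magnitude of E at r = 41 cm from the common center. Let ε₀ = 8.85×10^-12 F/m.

Take a concentric spherical Gaussian surface of radius r = 41 cm (r > 18.6 cm, enclosing both).
Q_enc = (18.4 μC) + (-612 nC) = 1.779×10^-5 C.
Applying ∮E·dA = Q_enc/ε₀ with Φ = E(4πr²):
E = |Q_enc|/(4πε₀r²) = (1.779×10^-5)/(4π·8.85×10^-12·(0.41)²) = 9.51×10^5 N/C.

9.51×10^5 V/m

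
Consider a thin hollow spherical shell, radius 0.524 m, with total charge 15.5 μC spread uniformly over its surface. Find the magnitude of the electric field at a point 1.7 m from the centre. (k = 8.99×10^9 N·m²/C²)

Symmetry ⇒ E = E(r) r̂. Gaussian sphere of radius r = 1.7 m (r > 0.524 m).
The entire shell is enclosed: Q_enc = 1.55×10^-5 C.
Applying ∮E·dA = Q_enc/ε₀ with Φ = E(4πr²):
E = k|Q_enc|/r² = (8.99×10^9)(1.55×10^-5)/(1.7)² = 4.82×10^4 N/C.

E ≈ 4.82e4 N/C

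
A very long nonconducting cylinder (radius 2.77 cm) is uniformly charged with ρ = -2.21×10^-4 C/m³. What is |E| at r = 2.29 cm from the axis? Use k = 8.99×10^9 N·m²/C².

Choose a coaxial cylinder of radius r = 2.29 cm (arbitrary length L) as the Gaussian surface (r < R).
Charge inside radius r per length L is ρ·πr²·L, so λ_enc = ρπr² = -3.641×10^-7 C/m.
By Gauss's law (flux through the curved wall only), E·2πrL = λ_enc L/ε₀.
E = 2k|λ_enc|/r = 2(8.99×10^9)(3.641×10^-7)/(0.0229) = 2.86e5 N/C.

E ≈ 2.86e5 N/C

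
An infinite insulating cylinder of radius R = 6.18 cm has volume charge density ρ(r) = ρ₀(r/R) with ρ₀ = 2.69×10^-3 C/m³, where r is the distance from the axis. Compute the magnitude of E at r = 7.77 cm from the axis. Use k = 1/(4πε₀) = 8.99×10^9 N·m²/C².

4.98×10^6 V/m

Choose a coaxial cylinder of radius r = 7.77 cm (arbitrary length L) as the Gaussian surface (r > R, full charge per length enclosed).
λ_enc = 2π ∫₀^R ρ₀(r'/R)^1 r' dr' = 2πρ₀R²/3 = 2.152×10^-5 C/m.
Applying ∮E·dA = Q_enc/ε₀ with the end caps contributing no flux:
E = 2k|λ_enc|/r = 2(8.99×10^9)(2.152×10^-5)/(0.0777) = 4.98×10^6 N/C.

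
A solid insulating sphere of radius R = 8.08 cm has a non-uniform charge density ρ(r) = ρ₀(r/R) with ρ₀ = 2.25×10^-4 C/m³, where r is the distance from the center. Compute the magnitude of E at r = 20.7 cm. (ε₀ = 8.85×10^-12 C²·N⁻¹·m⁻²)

E = 7.82×10^4 N/C

By spherical symmetry E is radial; choose a Gaussian sphere of radius r = 20.7 cm (r > R, all charge enclosed).
Q_enc = 4π ∫₀^R ρ₀(r'/R)^1 r'² dr' = 4πρ₀R³/4 = 3.729e-7 C.
Applying ∮E·dA = Q_enc/ε₀ with Φ = E(4πr²):
E = |Q_enc|/(4πε₀r²) = (3.729×10^-7)/(4π·8.85×10^-12·(0.207)²) = 7.82e4 N/C.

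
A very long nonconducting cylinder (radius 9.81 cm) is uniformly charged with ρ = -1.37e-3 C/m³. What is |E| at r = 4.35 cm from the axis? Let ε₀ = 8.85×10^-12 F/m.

|E| = 3.37e6 N/C

Choose a coaxial cylinder of radius r = 4.35 cm (arbitrary length L) as the Gaussian surface (r < R).
Charge inside radius r per length L is ρ·πr²·L, so λ_enc = ρπr² = -8.144×10^-6 C/m.
Gauss's law: E·2πrL = λ_enc L/ε₀.
E = |λ_enc|/(2πε₀r) = (8.144e-6)/(2π·8.85×10^-12·0.0435) = 3.37e6 N/C.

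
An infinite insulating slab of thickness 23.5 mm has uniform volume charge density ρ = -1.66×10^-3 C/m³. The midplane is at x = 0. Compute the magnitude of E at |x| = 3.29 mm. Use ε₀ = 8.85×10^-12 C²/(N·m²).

|E| ≈ 6.17e5 N/C

By symmetry E is perpendicular to the slab. A Gaussian pillbox from −3.29 mm to +3.29 mm (face area A) lies entirely within the slab.
Q_enc = ρ·(2x)·A and flux = 2EA, so 2EA = 2ρxA/ε₀ ⇒ E = |ρ|x/ε₀.
E = (1.66e-3)(0.00329)/(8.85×10^-12) = 6.17×10^5 N/C.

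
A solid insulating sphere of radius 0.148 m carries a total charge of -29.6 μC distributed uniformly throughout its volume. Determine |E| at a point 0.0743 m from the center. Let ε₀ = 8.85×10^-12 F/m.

E ≈ 6.10×10^6 N/C

Symmetry ⇒ E = E(r) r̂. Gaussian sphere of radius r = 0.0743 m (r < R).
Only the charge within r is enclosed: Q_enc = Q·(r/R)³ = (-29.6 μC)·(0.0743 m/0.148 m)³ = -3.745×10^-6 C.
Gauss's law: E·4πr² = Q_enc/ε₀.
E = |Q_enc|/(4πε₀r²) = (3.745×10^-6)/(4π·8.85×10^-12·(0.0743)²) = 6.10e6 N/C.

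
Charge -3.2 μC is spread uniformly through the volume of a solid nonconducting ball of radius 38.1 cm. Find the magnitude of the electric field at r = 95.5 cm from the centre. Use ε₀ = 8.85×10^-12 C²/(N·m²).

Take a concentric spherical Gaussian surface of radius r = 95.5 cm (r > R, so the entire charge is enclosed).
Q_enc = -3.2 μC = -3.20×10^-6 C.
Since E is radial and uniform over the Gaussian sphere, Φ = E·4πr² = Q_enc/ε₀.
E = |Q_enc|/(4πε₀r²) = (3.20×10^-6)/(4π·8.85×10^-12·(0.955)²) = 3.15×10^4 N/C.

|E| ≈ 3.15×10^4 N/C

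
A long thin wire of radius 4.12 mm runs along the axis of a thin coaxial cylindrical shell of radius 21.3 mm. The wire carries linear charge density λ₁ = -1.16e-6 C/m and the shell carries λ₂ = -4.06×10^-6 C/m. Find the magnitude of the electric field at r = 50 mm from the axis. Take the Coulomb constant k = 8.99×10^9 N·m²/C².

|E| = 1.88×10^6 V/m

By cylindrical symmetry E is radial; use a coaxial Gaussian cylinder of radius 50 mm and length L (r > 21.3 mm, enclosing both).
λ_enc = λ₁ + λ₂ = (-1.16e-6) + (-4.06e-6) = -5.22e-6 C/m.
Gauss's law: E·2πrL = λ_enc L/ε₀.
E = 2k|λ_enc|/r = 2(8.99×10^9)(5.22×10^-6)/(0.05) = 1.88e6 N/C.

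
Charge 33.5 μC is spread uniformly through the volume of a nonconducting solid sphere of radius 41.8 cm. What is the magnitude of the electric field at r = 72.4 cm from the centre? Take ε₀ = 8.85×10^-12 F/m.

|E| ≈ 5.75×10^5 N/C

Take a concentric spherical Gaussian surface of radius r = 72.4 cm (r > R, so the entire charge is enclosed).
Q_enc = 33.5 μC = 3.35×10^-5 C.
By Gauss's law, ∮E·dA = E·4πr² = Q_enc/ε₀.
E = |Q_enc|/(4πε₀r²) = (3.35×10^-5)/(4π·8.85×10^-12·(0.724)²) = 5.75×10^5 N/C.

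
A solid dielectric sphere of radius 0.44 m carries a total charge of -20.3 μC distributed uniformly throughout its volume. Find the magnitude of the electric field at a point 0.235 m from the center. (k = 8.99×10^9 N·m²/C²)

Take a concentric spherical Gaussian surface of radius r = 0.235 m (r < R).
Only the charge within r is enclosed: Q_enc = Q·(r/R)³ = (-20.3 μC)·(0.235 m/0.44 m)³ = -3.093×10^-6 C.
Gauss's law: E·4πr² = Q_enc/ε₀.
E = k|Q_enc|/r² = (8.99×10^9)(3.093×10^-6)/(0.235)² = 5.03×10^5 N/C.

|E| = 5.03e5 V/m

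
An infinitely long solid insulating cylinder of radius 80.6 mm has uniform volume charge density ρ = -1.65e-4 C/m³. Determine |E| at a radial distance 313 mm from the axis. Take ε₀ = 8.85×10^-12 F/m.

E = 1.93×10^5 N/C

Coaxial Gaussian cylinder, radius r = 313 mm, length L (r > 80.6 mm, full cross-section enclosed).
λ_enc = ρ·πR² = (-1.65×10^-4)π(0.0806)² = -3.367×10^-6 C/m.
Gauss's law: E·2πrL = λ_enc L/ε₀.
E = |λ_enc|/(2πε₀r) = (3.367×10^-6)/(2π·8.85×10^-12·0.313) = 1.93×10^5 N/C.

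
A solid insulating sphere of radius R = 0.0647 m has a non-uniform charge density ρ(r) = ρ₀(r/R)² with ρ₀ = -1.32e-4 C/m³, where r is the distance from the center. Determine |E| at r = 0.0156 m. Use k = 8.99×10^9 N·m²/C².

|E| ≈ 2.70×10^3 V/m

Take a concentric spherical Gaussian surface of radius r = 0.0156 m (r < R).
Integrate the density: Q_enc = 4π ∫₀^r ρ₀(r'/R)^2 r'² dr' = 4πρ₀ r^5/(5·R²) = -7.322×10^-11 C.
By Gauss's law, ∮E·dA = E·4πr² = Q_enc/ε₀.
E = k|Q_enc|/r² = (8.99×10^9)(7.322×10^-11)/(0.0156)² = 2.70e3 N/C.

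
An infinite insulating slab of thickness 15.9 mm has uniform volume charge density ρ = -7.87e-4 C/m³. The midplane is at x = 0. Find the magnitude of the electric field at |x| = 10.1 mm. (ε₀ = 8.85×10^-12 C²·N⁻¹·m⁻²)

The point |x| = 10.1 mm lies outside the slab (half-thickness 0.00795 m). A symmetric pillbox spanning the full slab encloses Q_enc = ρ·d·A.
Flux = 2EA ⇒ E = |ρ|d/(2ε₀), independent of distance outside.
E = (7.87×10^-4)(0.0159)/(2·8.85×10^-12) = 7.07e5 N/C.

|E| ≈ 7.07e5 N/C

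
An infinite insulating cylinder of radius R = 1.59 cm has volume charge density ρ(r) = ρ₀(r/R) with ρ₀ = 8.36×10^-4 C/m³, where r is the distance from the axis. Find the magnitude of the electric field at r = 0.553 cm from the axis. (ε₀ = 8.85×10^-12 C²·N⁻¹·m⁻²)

E = 6.06×10^4 N/C

By cylindrical symmetry E is radial; use a coaxial Gaussian cylinder of radius 0.553 cm and length L (r < R).
λ_enc = ∫₀^r ρ(r')·2πr' dr' = (2πρ₀/R)·r^3/3 = 1.862×10^-8 C/m.
Gauss's law: E·2πrL = λ_enc L/ε₀.
E = |λ_enc|/(2πε₀r) = (1.862×10^-8)/(2π·8.85×10^-12·0.00553) = 6.06×10^4 N/C.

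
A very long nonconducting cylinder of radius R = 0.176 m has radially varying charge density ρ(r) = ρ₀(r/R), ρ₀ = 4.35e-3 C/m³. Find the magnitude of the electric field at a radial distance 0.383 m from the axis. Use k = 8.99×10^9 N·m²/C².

|E| ≈ 1.32×10^7 N/C

By cylindrical symmetry E is radial; use a coaxial Gaussian cylinder of radius 0.383 m and length L (r > R, full charge per length enclosed).
λ_enc = 2π ∫₀^R ρ₀(r'/R)^1 r' dr' = 2πρ₀R²/3 = 2.822×10^-4 C/m.
Applying ∮E·dA = Q_enc/ε₀ with the end caps contributing no flux:
E = 2k|λ_enc|/r = 2(8.99×10^9)(2.822e-4)/(0.383) = 1.32e7 N/C.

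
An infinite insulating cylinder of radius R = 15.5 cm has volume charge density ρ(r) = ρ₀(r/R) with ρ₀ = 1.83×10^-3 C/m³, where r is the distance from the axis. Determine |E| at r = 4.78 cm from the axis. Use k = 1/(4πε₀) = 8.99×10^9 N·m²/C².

E = 1.02×10^6 N/C

Coaxial Gaussian cylinder, radius r = 4.78 cm, length L (r < R).
Integrating ρ over the cross-section to radius r: λ_enc = (2πρ₀/R) ∫₀^r r'^2 dr' = 2πρ₀ r^3/(3·R) = 2.701e-6 C/m.
Applying ∮E·dA = Q_enc/ε₀ with the end caps contributing no flux:
E = 2k|λ_enc|/r = 2(8.99×10^9)(2.701×10^-6)/(0.0478) = 1.02×10^6 N/C.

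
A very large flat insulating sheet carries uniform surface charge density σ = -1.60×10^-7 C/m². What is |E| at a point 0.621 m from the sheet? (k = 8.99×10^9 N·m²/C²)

By planar symmetry E is perpendicular to the sheet and uniform; use a Gaussian pillbox with flat faces of area A on each side of the sheet.
Only the two end caps contribute flux: Φ = 2EA. With Q_enc = σA, Gauss's law gives E = |σ|/(2ε₀).
E = 2πk|σ| = 2π(8.99×10^9)(1.60×10^-7) = 9.04×10^3 N/C.

E = 9.04e3 V/m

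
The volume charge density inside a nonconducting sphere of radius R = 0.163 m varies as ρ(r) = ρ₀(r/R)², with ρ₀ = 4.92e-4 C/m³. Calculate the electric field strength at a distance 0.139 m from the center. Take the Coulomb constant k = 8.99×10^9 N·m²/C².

Symmetry ⇒ E = E(r) r̂. Gaussian sphere of radius r = 0.139 m (r < R).
Q_enc = ∫₀^r ρ(r')·4πr'² dr' = (4πρ₀/R²) ∫₀^r r'^4 dr' = 4πρ₀ r^5/(5·R²) = 2.415×10^-6 C.
By Gauss's law, ∮E·dA = E·4πr² = Q_enc/ε₀.
E = k|Q_enc|/r² = (8.99×10^9)(2.415×10^-6)/(0.139)² = 1.12×10^6 N/C.

E ≈ 1.12e6 N/C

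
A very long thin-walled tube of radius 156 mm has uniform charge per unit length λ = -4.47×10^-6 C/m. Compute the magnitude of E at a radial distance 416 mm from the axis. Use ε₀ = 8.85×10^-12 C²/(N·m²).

Choose a coaxial cylinder of radius r = 416 mm (arbitrary length L) as the Gaussian surface (r > 156 mm).
The full line charge is enclosed: λ_enc = -4.47×10^-6 C/m.
Gauss's law: E·2πrL = λ_enc L/ε₀.
E = |λ_enc|/(2πε₀r) = (4.47×10^-6)/(2π·8.85×10^-12·0.416) = 1.93×10^5 N/C.

|E| ≈ 1.93×10^5 N/C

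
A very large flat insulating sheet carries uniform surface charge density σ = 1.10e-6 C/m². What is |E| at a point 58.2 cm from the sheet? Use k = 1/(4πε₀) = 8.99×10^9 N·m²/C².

|E| = 6.21×10^4 V/m

By planar symmetry E is perpendicular to the sheet and uniform; use a Gaussian pillbox with flat faces of area A on each side of the sheet.
Flux Φ = 2EA and Q_enc = σA, so 2EA = σA/ε₀ ⇒ E = |σ|/(2ε₀), independent of distance.
E = 2πk|σ| = 2π(8.99×10^9)(1.10e-6) = 6.21e4 N/C.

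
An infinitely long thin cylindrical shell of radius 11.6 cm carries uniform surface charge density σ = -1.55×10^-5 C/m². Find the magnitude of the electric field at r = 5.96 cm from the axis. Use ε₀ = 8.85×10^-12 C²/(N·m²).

Coaxial Gaussian cylinder, radius r = 5.96 cm, length L (r < 11.6 cm, inside the shell).
No charge is enclosed, so Gauss's law gives E·2πrL = 0 ⇒ E = 0.

E = 0 (no enclosed charge)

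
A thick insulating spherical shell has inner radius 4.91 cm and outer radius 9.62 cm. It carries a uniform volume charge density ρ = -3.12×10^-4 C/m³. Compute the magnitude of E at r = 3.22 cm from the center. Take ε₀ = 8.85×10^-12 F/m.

E = 0 (no enclosed charge)

By spherical symmetry E is radial; choose a Gaussian sphere of radius r = 3.22 cm (r < 4.91 cm, inside the empty cavity).
Q_enc = 0 (all charge lies at larger r); Gauss's law gives E = 0.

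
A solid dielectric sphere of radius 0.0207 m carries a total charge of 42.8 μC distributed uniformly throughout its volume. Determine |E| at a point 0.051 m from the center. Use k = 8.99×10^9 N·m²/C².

|E| = 1.48e8 V/m

Use a concentric Gaussian sphere at r = 0.051 m (r > R, so the entire charge is enclosed).
Q_enc = 42.8 μC = 4.28×10^-5 C.
Gauss's law: E·4πr² = Q_enc/ε₀.
E = k|Q_enc|/r² = (8.99×10^9)(4.28e-5)/(0.051)² = 1.48e8 N/C.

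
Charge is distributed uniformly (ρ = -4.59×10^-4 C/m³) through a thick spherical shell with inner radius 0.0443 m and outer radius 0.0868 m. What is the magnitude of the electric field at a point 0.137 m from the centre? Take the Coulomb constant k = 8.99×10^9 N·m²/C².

5.22×10^5 N/C

Use a concentric Gaussian sphere at r = 0.137 m (r > 0.0868 m, enclosing the whole shell).
Q_enc = ρ·(4π/3)(b³ − a³) = (-4.59×10^-4)·(4π/3)·((0.0868)³ − (0.0443)³) = -1.09e-6 C.
By Gauss's law, ∮E·dA = E·4πr² = Q_enc/ε₀.
E = k|Q_enc|/r² = (8.99×10^9)(1.09e-6)/(0.137)² = 5.22×10^5 N/C.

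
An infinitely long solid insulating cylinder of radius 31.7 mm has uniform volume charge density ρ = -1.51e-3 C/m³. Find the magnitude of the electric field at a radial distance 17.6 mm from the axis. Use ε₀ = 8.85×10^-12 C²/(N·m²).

By cylindrical symmetry E is radial; use a coaxial Gaussian cylinder of radius 17.6 mm and length L (r < R).
Enclosed charge per unit length: λ_enc = ρ·πr² = (-1.51×10^-3)π(0.0176)² = -1.469×10^-6 C/m.
By Gauss's law (flux through the curved wall only), E·2πrL = λ_enc L/ε₀.
E = |λ_enc|/(2πε₀r) = (1.469×10^-6)/(2π·8.85×10^-12·0.0176) = 1.50×10^6 N/C.

1.50×10^6 N/C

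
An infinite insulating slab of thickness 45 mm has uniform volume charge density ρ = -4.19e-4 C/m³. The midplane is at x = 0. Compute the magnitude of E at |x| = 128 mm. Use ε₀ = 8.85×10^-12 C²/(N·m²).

1.07×10^6 N/C

The point |x| = 128 mm lies outside the slab (half-thickness 0.0225 m). A symmetric pillbox spanning the full slab encloses Q_enc = ρ·d·A.
Flux = 2EA ⇒ E = |ρ|d/(2ε₀), independent of distance outside.
E = (4.19×10^-4)(0.045)/(2·8.85×10^-12) = 1.07e6 N/C.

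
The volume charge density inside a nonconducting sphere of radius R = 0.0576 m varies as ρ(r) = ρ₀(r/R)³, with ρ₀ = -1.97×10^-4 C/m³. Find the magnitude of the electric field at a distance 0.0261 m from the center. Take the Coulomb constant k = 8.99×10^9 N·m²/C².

E ≈ 9.01×10^3 N/C

By spherical symmetry E is radial; choose a Gaussian sphere of radius r = 0.0261 m (r < R).
Q_enc = ∫₀^r ρ(r')·4πr'² dr' = (4πρ₀/R³) ∫₀^r r'^5 dr' = 4πρ₀ r^6/(6·R³) = -6.825×10^-10 C.
Since E is radial and uniform over the Gaussian sphere, Φ = E·4πr² = Q_enc/ε₀.
E = k|Q_enc|/r² = (8.99×10^9)(6.825e-10)/(0.0261)² = 9.01×10^3 N/C.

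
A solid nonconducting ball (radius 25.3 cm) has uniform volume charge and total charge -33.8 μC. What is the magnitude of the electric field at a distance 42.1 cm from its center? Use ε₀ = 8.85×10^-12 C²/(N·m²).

Use a concentric Gaussian sphere at r = 42.1 cm (r > R, so the entire charge is enclosed).
Q_enc = -33.8 μC = -3.38×10^-5 C.
Since E is radial and uniform over the Gaussian sphere, Φ = E·4πr² = Q_enc/ε₀.
E = |Q_enc|/(4πε₀r²) = (3.38×10^-5)/(4π·8.85×10^-12·(0.421)²) = 1.71e6 N/C.

1.71×10^6 N/C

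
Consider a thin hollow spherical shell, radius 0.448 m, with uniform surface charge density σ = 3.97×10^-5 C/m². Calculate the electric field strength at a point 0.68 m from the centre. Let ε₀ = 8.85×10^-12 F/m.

Symmetry ⇒ E = E(r) r̂. Gaussian sphere of radius r = 0.68 m (r > 0.448 m).
The entire shell is enclosed: Q_enc = σ·4πR² = (3.97×10^-5)·4π·(0.448)² = 1.001×10^-4 C.
By Gauss's law, ∮E·dA = E·4πr² = Q_enc/ε₀.
E = |Q_enc|/(4πε₀r²) = (1.001×10^-4)/(4π·8.85×10^-12·(0.68)²) = 1.95e6 N/C.

E = 1.95×10^6 N/C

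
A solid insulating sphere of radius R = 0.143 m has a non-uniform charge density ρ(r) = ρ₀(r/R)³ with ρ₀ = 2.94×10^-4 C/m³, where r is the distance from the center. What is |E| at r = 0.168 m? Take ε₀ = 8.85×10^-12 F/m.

|E| ≈ 5.74e5 V/m

Use a concentric Gaussian sphere at r = 0.168 m (r > R, all charge enclosed).
Q_enc = 4π ∫₀^R ρ₀(r'/R)^3 r'² dr' = 4πρ₀R³/6 = 1.801×10^-6 C.
By Gauss's law, ∮E·dA = E·4πr² = Q_enc/ε₀.
E = |Q_enc|/(4πε₀r²) = (1.801e-6)/(4π·8.85×10^-12·(0.168)²) = 5.74×10^5 N/C.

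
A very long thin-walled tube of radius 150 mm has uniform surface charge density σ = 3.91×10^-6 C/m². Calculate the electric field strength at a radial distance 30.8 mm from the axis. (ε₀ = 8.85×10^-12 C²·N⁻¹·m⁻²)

|E| = 0 N/C

By cylindrical symmetry E is radial; use a coaxial Gaussian cylinder of radius 30.8 mm and length L (r < 150 mm, inside the shell).
All the surface charge lies outside this cylinder: Q_enc = 0, hence E = 0.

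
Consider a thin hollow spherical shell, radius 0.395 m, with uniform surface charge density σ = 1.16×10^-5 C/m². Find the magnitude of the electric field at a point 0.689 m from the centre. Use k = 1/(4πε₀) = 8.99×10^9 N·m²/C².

Symmetry ⇒ E = E(r) r̂. Gaussian sphere of radius r = 0.689 m (r > 0.395 m).
The entire shell is enclosed: Q_enc = σ·4πR² = (1.16×10^-5)·4π·(0.395)² = 2.274×10^-5 C.
Gauss's law: E·4πr² = Q_enc/ε₀.
E = k|Q_enc|/r² = (8.99×10^9)(2.274e-5)/(0.689)² = 4.31×10^5 N/C.

|E| ≈ 4.31e5 N/C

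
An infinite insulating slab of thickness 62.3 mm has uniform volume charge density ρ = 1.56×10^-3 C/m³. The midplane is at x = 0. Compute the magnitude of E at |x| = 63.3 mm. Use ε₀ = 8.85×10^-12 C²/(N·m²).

The point |x| = 63.3 mm lies outside the slab (half-thickness 0.03115 m). A symmetric pillbox spanning the full slab encloses Q_enc = ρ·d·A.
Flux = 2EA ⇒ E = |ρ|d/(2ε₀), independent of distance outside.
E = (1.56e-3)(0.0623)/(2·8.85×10^-12) = 5.49×10^6 N/C.

|E| ≈ 5.49e6 N/C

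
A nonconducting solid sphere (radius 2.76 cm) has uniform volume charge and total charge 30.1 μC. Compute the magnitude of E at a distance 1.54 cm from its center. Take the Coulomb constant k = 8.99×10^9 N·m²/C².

E = 1.98×10^8 V/m

Use a concentric Gaussian sphere at r = 1.54 cm (r < R).
For a uniform sphere the enclosed fraction is (r/R)³, so Q_enc = (30.1 μC)(0.0154/0.0276)³ = 5.229×10^-6 C.
Applying ∮E·dA = Q_enc/ε₀ with Φ = E(4πr²):
E = k|Q_enc|/r² = (8.99×10^9)(5.229×10^-6)/(0.0154)² = 1.98e8 N/C.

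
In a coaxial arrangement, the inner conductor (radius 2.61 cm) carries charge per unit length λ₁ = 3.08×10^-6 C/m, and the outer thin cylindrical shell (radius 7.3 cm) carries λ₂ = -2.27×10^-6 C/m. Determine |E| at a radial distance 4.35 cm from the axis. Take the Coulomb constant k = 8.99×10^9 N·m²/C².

Take a coaxial cylindrical Gaussian surface of radius r = 4.35 cm and length L (between the conductors, 2.61 cm < r < 7.3 cm).
Only the inner wire is enclosed; the outer shell contributes nothing inside itself. λ_enc = λ₁ = 3.08×10^-6 C/m.
Since E is radial and uniform over the curved surface, Φ = E·2πrL = Q_enc/ε₀ = λ_enc L/ε₀.
E = 2k|λ_enc|/r = 2(8.99×10^9)(3.08×10^-6)/(0.0435) = 1.27×10^6 N/C.

|E| ≈ 1.27×10^6 V/m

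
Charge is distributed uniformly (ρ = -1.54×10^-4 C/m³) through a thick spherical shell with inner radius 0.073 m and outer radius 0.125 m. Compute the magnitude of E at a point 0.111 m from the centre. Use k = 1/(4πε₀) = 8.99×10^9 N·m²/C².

By spherical symmetry E is radial; choose a Gaussian sphere of radius r = 0.111 m (within the shell material, 0.073 m < r < 0.125 m).
Enclosed charge is the volume from a to r: Q_enc = (4π/3)ρ(r³ − a³) = -6.313×10^-7 C.
Gauss's law: E·4πr² = Q_enc/ε₀.
E = k|Q_enc|/r² = (8.99×10^9)(6.313e-7)/(0.111)² = 4.61×10^5 N/C.

E ≈ 4.61e5 N/C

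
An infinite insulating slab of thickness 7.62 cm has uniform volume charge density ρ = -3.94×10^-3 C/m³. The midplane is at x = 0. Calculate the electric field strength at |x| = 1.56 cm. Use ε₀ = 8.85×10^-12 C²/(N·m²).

E ≈ 6.95e6 V/m

By symmetry E is perpendicular to the slab. A Gaussian pillbox from −1.56 cm to +1.56 cm (face area A) lies entirely within the slab.
Q_enc = ρ·(2x)·A and flux = 2EA, so 2EA = 2ρxA/ε₀ ⇒ E = |ρ|x/ε₀.
E = (3.94×10^-3)(0.0156)/(8.85×10^-12) = 6.95×10^6 N/C.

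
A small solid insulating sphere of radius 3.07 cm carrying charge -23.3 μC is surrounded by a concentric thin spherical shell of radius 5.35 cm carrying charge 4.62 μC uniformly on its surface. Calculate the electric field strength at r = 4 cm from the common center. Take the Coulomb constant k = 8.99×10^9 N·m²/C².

E = 1.31×10^8 N/C

Symmetry ⇒ E = E(r) r̂. Gaussian sphere of radius r = 4 cm (between the bodies, 3.07 cm < r < 5.35 cm).
The shell at 5.35 cm lies outside the Gaussian surface, so Q_enc = -23.3 μC = -2.33e-5 C.
Since E is radial and uniform over the Gaussian sphere, Φ = E·4πr² = Q_enc/ε₀.
E = k|Q_enc|/r² = (8.99×10^9)(2.33×10^-5)/(0.04)² = 1.31×10^8 N/C.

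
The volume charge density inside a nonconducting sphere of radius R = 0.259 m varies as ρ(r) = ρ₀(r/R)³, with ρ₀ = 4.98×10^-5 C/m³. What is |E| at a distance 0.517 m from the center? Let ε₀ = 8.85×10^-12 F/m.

Take a concentric spherical Gaussian surface of radius r = 0.517 m (r > R, all charge enclosed).
Q_enc = 4π ∫₀^R ρ₀(r'/R)^3 r'² dr' = 4πρ₀R³/6 = 1.812e-6 C.
Applying ∮E·dA = Q_enc/ε₀ with Φ = E(4πr²):
E = |Q_enc|/(4πε₀r²) = (1.812×10^-6)/(4π·8.85×10^-12·(0.517)²) = 6.10e4 N/C.

|E| ≈ 6.10×10^4 N/C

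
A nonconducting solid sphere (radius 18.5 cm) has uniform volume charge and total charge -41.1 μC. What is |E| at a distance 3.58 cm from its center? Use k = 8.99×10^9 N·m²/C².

By spherical symmetry E is radial; choose a Gaussian sphere of radius r = 3.58 cm (r < R).
For a uniform sphere the enclosed fraction is (r/R)³, so Q_enc = (-41.1 μC)(0.0358/0.185)³ = -2.978e-7 C.
Since E is radial and uniform over the Gaussian sphere, Φ = E·4πr² = Q_enc/ε₀.
E = k|Q_enc|/r² = (8.99×10^9)(2.978×10^-7)/(0.0358)² = 2.09×10^6 N/C.

|E| ≈ 2.09×10^6 V/m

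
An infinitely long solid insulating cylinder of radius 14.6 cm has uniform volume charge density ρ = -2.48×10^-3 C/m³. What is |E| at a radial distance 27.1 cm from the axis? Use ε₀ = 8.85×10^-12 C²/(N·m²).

|E| = 1.10e7 N/C

Take a coaxial cylindrical Gaussian surface of radius r = 27.1 cm and length L (r > 14.6 cm, full cross-section enclosed).
λ_enc = ρ·πR² = (-2.48×10^-3)π(0.146)² = -1.661e-4 C/m.
Applying ∮E·dA = Q_enc/ε₀ with the end caps contributing no flux:
E = |λ_enc|/(2πε₀r) = (1.661e-4)/(2π·8.85×10^-12·0.271) = 1.10×10^7 N/C.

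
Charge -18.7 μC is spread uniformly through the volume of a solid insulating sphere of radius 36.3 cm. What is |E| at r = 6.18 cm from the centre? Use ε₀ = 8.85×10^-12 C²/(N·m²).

2.17e5 V/m

Use a concentric Gaussian sphere at r = 6.18 cm (r < R).
For a uniform sphere the enclosed fraction is (r/R)³, so Q_enc = (-18.7 μC)(0.0618/0.363)³ = -9.228×10^-8 C.
Applying ∮E·dA = Q_enc/ε₀ with Φ = E(4πr²):
E = |Q_enc|/(4πε₀r²) = (9.228e-8)/(4π·8.85×10^-12·(0.0618)²) = 2.17e5 N/C.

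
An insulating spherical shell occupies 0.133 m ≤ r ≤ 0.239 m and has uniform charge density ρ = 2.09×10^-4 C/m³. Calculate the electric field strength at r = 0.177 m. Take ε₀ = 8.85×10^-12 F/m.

Use a concentric Gaussian sphere at r = 0.177 m (within the shell material, 0.133 m < r < 0.239 m).
Enclosed charge is the volume from a to r: Q_enc = (4π/3)ρ(r³ − a³) = 2.795e-6 C.
Applying ∮E·dA = Q_enc/ε₀ with Φ = E(4πr²):
E = |Q_enc|/(4πε₀r²) = (2.795×10^-6)/(4π·8.85×10^-12·(0.177)²) = 8.02×10^5 N/C.

|E| = 8.02e5 V/m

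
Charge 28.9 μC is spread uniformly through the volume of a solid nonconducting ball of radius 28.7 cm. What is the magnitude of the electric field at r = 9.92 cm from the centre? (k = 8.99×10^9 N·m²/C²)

1.09e6 N/C

Use a concentric Gaussian sphere at r = 9.92 cm (r < R).
For a uniform sphere the enclosed fraction is (r/R)³, so Q_enc = (28.9 μC)(0.0992/0.287)³ = 1.193e-6 C.
By Gauss's law, ∮E·dA = E·4πr² = Q_enc/ε₀.
E = k|Q_enc|/r² = (8.99×10^9)(1.193×10^-6)/(0.0992)² = 1.09×10^6 N/C.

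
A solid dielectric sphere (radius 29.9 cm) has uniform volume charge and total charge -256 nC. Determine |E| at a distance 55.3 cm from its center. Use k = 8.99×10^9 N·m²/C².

|E| ≈ 7.53e3 V/m

Use a concentric Gaussian sphere at r = 55.3 cm (r > R, so the entire charge is enclosed).
Q_enc = -256 nC = -2.56×10^-7 C.
Gauss's law: E·4πr² = Q_enc/ε₀.
E = k|Q_enc|/r² = (8.99×10^9)(2.56×10^-7)/(0.553)² = 7.53×10^3 N/C.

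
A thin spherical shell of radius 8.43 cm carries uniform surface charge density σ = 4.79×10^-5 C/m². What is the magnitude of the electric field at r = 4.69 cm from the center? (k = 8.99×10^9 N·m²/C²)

Use a concentric Gaussian sphere at r = 4.69 cm (inside the shell, r < 8.43 cm).
No charge lies within this surface, so Q_enc = 0 and Gauss's law gives E·4πr² = 0 ⇒ E = 0.

|E| = 0 V/m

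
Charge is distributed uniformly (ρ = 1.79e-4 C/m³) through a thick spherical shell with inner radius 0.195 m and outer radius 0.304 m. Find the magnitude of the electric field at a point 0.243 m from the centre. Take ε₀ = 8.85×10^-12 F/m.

E ≈ 7.92e5 N/C

Use a concentric Gaussian sphere at r = 0.243 m (within the shell material, 0.195 m < r < 0.304 m).
Enclosed charge is the volume from a to r: Q_enc = (4π/3)ρ(r³ − a³) = 5.199×10^-6 C.
By Gauss's law, ∮E·dA = E·4πr² = Q_enc/ε₀.
E = |Q_enc|/(4πε₀r²) = (5.199×10^-6)/(4π·8.85×10^-12·(0.243)²) = 7.92×10^5 N/C.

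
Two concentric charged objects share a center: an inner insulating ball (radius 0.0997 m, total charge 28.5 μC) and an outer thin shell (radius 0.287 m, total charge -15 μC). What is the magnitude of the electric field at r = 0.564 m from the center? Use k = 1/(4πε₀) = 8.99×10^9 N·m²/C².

By spherical symmetry E is radial; choose a Gaussian sphere of radius r = 0.564 m (r > 0.287 m, enclosing both).
Q_enc = (28.5 μC) + (-15 μC) = 1.35×10^-5 C.
By Gauss's law, ∮E·dA = E·4πr² = Q_enc/ε₀.
E = k|Q_enc|/r² = (8.99×10^9)(1.35e-5)/(0.564)² = 3.82×10^5 N/C.

|E| ≈ 3.82×10^5 V/m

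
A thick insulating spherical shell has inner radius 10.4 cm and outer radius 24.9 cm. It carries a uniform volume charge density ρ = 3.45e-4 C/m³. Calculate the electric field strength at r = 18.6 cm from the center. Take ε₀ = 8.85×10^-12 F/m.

E ≈ 1.99e6 N/C

Take a concentric spherical Gaussian surface of radius r = 18.6 cm (within the shell material, 10.4 cm < r < 24.9 cm).
Only the shell between 10.4 cm and r is enclosed: Q_enc = ρ·(4π/3)(r³ − a³) = (3.45×10^-4)·(4π/3)·((0.186)³ − (0.104)³) = 7.674×10^-6 C.
Since E is radial and uniform over the Gaussian sphere, Φ = E·4πr² = Q_enc/ε₀.
E = |Q_enc|/(4πε₀r²) = (7.674×10^-6)/(4π·8.85×10^-12·(0.186)²) = 1.99×10^6 N/C.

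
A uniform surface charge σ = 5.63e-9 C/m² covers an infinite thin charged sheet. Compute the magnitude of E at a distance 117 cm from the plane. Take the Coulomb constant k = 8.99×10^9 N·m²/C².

The symmetry is planar: E is normal to the sheet and the same magnitude on both sides. Take a pillbox straddling the sheet with end-cap area A.
Flux Φ = 2EA and Q_enc = σA, so 2EA = σA/ε₀ ⇒ E = |σ|/(2ε₀), independent of distance.
E = 2πk|σ| = 2π(8.99×10^9)(5.63×10^-9) = 318 N/C.

|E| = 318 N/C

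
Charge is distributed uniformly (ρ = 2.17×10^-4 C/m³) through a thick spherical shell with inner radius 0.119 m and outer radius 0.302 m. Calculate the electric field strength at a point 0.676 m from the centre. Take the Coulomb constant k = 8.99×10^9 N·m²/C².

4.62×10^5 N/C

Use a concentric Gaussian sphere at r = 0.676 m (r > 0.302 m, enclosing the whole shell).
Q_enc = ρ·(4π/3)(b³ − a³) = (2.17e-4)·(4π/3)·((0.302)³ − (0.119)³) = 2.35×10^-5 C.
By Gauss's law, ∮E·dA = E·4πr² = Q_enc/ε₀.
E = k|Q_enc|/r² = (8.99×10^9)(2.35×10^-5)/(0.676)² = 4.62×10^5 N/C.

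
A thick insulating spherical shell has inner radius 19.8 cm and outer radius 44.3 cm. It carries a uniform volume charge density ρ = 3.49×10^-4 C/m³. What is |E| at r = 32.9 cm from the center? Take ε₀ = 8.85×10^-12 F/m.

E ≈ 3.38e6 N/C

By spherical symmetry E is radial; choose a Gaussian sphere of radius r = 32.9 cm (within the shell material, 19.8 cm < r < 44.3 cm).
Only the shell between 19.8 cm and r is enclosed: Q_enc = ρ·(4π/3)(r³ − a³) = (3.49×10^-4)·(4π/3)·((0.329)³ − (0.198)³) = 4.071e-5 C.
Gauss's law: E·4πr² = Q_enc/ε₀.
E = |Q_enc|/(4πε₀r²) = (4.071×10^-5)/(4π·8.85×10^-12·(0.329)²) = 3.38e6 N/C.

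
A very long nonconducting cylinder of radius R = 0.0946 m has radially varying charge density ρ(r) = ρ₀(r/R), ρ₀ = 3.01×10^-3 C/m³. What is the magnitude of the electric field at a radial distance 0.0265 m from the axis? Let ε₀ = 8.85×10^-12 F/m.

|E| = 8.42×10^5 N/C

Choose a coaxial cylinder of radius r = 0.0265 m (arbitrary length L) as the Gaussian surface (r < R).
λ_enc = ∫₀^r ρ(r')·2πr' dr' = (2πρ₀/R)·r^3/3 = 1.24e-6 C/m.
Applying ∮E·dA = Q_enc/ε₀ with the end caps contributing no flux:
E = |λ_enc|/(2πε₀r) = (1.24e-6)/(2π·8.85×10^-12·0.0265) = 8.42×10^5 N/C.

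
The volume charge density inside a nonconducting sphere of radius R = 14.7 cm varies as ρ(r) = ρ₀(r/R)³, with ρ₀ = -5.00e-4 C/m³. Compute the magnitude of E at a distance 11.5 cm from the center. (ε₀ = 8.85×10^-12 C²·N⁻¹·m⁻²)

Symmetry ⇒ E = E(r) r̂. Gaussian sphere of radius r = 11.5 cm (r < R).
Integrate the density: Q_enc = 4π ∫₀^r ρ₀(r'/R)^3 r'² dr' = 4πρ₀ r^6/(6·R³) = -7.625×10^-7 C.
By Gauss's law, ∮E·dA = E·4πr² = Q_enc/ε₀.
E = |Q_enc|/(4πε₀r²) = (7.625×10^-7)/(4π·8.85×10^-12·(0.115)²) = 5.18×10^5 N/C.

E ≈ 5.18e5 N/C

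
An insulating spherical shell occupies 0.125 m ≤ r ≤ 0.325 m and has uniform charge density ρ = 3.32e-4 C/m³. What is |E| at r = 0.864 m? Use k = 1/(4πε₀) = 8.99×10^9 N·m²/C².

By spherical symmetry E is radial; choose a Gaussian sphere of radius r = 0.864 m (r > 0.325 m, enclosing the whole shell).
Q_enc = ρ·(4π/3)(b³ − a³) = (3.32e-4)·(4π/3)·((0.325)³ − (0.125)³) = 4.502×10^-5 C.
Since E is radial and uniform over the Gaussian sphere, Φ = E·4πr² = Q_enc/ε₀.
E = k|Q_enc|/r² = (8.99×10^9)(4.502e-5)/(0.864)² = 5.42×10^5 N/C.

E ≈ 5.42×10^5 V/m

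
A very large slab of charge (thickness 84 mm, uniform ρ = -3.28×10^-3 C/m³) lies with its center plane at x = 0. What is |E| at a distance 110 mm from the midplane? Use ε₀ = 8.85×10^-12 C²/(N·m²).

|E| = 1.56×10^7 N/C

The point |x| = 110 mm lies outside the slab (half-thickness 0.042 m). A symmetric pillbox spanning the full slab encloses Q_enc = ρ·d·A.
Flux = 2EA ⇒ E = |ρ|d/(2ε₀), independent of distance outside.
E = (3.28e-3)(0.084)/(2·8.85×10^-12) = 1.56×10^7 N/C.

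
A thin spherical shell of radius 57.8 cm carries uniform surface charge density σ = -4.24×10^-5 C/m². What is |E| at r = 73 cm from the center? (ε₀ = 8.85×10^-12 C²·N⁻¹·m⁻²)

Take a concentric spherical Gaussian surface of radius r = 73 cm (r > 57.8 cm).
The entire shell is enclosed: Q_enc = σ·4πR² = (-4.24×10^-5)·4π·(0.578)² = -1.78×10^-4 C.
Gauss's law: E·4πr² = Q_enc/ε₀.
E = |Q_enc|/(4πε₀r²) = (1.78e-4)/(4π·8.85×10^-12·(0.73)²) = 3.00×10^6 N/C.

|E| = 3.00×10^6 N/C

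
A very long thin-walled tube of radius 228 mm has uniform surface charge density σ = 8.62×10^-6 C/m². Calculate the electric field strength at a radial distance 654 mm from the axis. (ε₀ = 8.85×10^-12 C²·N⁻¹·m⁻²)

E = 3.40×10^5 N/C

Coaxial Gaussian cylinder, radius r = 654 mm, length L (r > 228 mm).
The whole shell is enclosed: λ_enc = σ·2πR = (8.62×10^-6)·2π·(0.228) = 1.235×10^-5 C/m.
Since E is radial and uniform over the curved surface, Φ = E·2πrL = Q_enc/ε₀ = λ_enc L/ε₀.
E = |λ_enc|/(2πε₀r) = (1.235×10^-5)/(2π·8.85×10^-12·0.654) = 3.40e5 N/C.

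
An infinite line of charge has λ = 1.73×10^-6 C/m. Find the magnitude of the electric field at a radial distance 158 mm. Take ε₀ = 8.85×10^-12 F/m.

Choose a coaxial cylinder of radius r = 158 mm (arbitrary length L) as the Gaussian surface.
Q_enc = λL, so λ_enc = 1.73e-6 C/m.
Applying ∮E·dA = Q_enc/ε₀ with the end caps contributing no flux:
E = |λ_enc|/(2πε₀r) = (1.73×10^-6)/(2π·8.85×10^-12·0.158) = 1.97e5 N/C.

E = 1.97e5 N/C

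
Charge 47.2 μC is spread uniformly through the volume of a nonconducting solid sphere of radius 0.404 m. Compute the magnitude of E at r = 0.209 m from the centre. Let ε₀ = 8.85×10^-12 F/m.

E = 1.35×10^6 N/C

By spherical symmetry E is radial; choose a Gaussian sphere of radius r = 0.209 m (r < R).
For a uniform sphere the enclosed fraction is (r/R)³, so Q_enc = (47.2 μC)(0.209/0.404)³ = 6.535×10^-6 C.
Since E is radial and uniform over the Gaussian sphere, Φ = E·4πr² = Q_enc/ε₀.
E = |Q_enc|/(4πε₀r²) = (6.535×10^-6)/(4π·8.85×10^-12·(0.209)²) = 1.35×10^6 N/C.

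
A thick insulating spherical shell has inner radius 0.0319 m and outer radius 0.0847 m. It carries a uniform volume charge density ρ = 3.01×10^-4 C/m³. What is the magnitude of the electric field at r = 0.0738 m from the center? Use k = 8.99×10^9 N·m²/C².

By spherical symmetry E is radial; choose a Gaussian sphere of radius r = 0.0738 m (within the shell material, 0.0319 m < r < 0.0847 m).
Only the shell between 0.0319 m and r is enclosed: Q_enc = ρ·(4π/3)(r³ − a³) = (3.01×10^-4)·(4π/3)·((0.0738)³ − (0.0319)³) = 4.659×10^-7 C.
By Gauss's law, ∮E·dA = E·4πr² = Q_enc/ε₀.
E = k|Q_enc|/r² = (8.99×10^9)(4.659×10^-7)/(0.0738)² = 7.69×10^5 N/C.

7.69×10^5 V/m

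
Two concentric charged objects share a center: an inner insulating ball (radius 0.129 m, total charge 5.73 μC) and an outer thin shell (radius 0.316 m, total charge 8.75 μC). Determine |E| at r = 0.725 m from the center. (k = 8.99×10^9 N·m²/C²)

|E| = 2.48×10^5 V/m

By spherical symmetry E is radial; choose a Gaussian sphere of radius r = 0.725 m (r > 0.316 m, enclosing both).
Q_enc = (5.73 μC) + (8.75 μC) = 1.448×10^-5 C.
By Gauss's law, ∮E·dA = E·4πr² = Q_enc/ε₀.
E = k|Q_enc|/r² = (8.99×10^9)(1.448×10^-5)/(0.725)² = 2.48×10^5 N/C.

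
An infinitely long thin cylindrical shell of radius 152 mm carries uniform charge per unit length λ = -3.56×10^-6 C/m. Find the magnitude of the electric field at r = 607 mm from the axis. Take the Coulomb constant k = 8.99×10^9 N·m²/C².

E = 1.05×10^5 N/C

By cylindrical symmetry E is radial; use a coaxial Gaussian cylinder of radius 607 mm and length L (r > 152 mm).
The full line charge is enclosed: λ_enc = -3.56×10^-6 C/m.
Gauss's law: E·2πrL = λ_enc L/ε₀.
E = 2k|λ_enc|/r = 2(8.99×10^9)(3.56e-6)/(0.607) = 1.05e5 N/C.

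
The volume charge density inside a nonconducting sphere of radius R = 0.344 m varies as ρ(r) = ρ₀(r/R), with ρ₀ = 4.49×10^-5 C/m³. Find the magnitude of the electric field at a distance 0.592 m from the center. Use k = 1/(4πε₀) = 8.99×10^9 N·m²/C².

Symmetry ⇒ E = E(r) r̂. Gaussian sphere of radius r = 0.592 m (r > R, all charge enclosed).
Q_enc = 4π ∫₀^R ρ₀(r'/R)^1 r'² dr' = 4πρ₀R³/4 = 5.742×10^-6 C.
Gauss's law: E·4πr² = Q_enc/ε₀.
E = k|Q_enc|/r² = (8.99×10^9)(5.742×10^-6)/(0.592)² = 1.47×10^5 N/C.

1.47e5 N/C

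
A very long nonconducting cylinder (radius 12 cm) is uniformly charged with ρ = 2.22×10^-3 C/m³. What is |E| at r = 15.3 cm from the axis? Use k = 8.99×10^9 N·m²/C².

Coaxial Gaussian cylinder, radius r = 15.3 cm, length L (r > 12 cm, full cross-section enclosed).
λ_enc = ρ·πR² = (2.22e-3)π(0.12)² = 1.004×10^-4 C/m.
By Gauss's law (flux through the curved wall only), E·2πrL = λ_enc L/ε₀.
E = 2k|λ_enc|/r = 2(8.99×10^9)(1.004e-4)/(0.153) = 1.18×10^7 N/C.

E ≈ 1.18×10^7 V/m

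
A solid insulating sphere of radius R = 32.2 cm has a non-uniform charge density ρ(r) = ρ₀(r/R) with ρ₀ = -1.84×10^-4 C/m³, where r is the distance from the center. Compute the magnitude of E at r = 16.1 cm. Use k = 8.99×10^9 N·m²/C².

4.18e5 N/C

Use a concentric Gaussian sphere at r = 16.1 cm (r < R).
Q_enc = ∫₀^r ρ(r')·4πr'² dr' = (4πρ₀/R) ∫₀^r r'^3 dr' = 4πρ₀ r^4/(4·R) = -1.206×10^-6 C.
Gauss's law: E·4πr² = Q_enc/ε₀.
E = k|Q_enc|/r² = (8.99×10^9)(1.206×10^-6)/(0.161)² = 4.18e5 N/C.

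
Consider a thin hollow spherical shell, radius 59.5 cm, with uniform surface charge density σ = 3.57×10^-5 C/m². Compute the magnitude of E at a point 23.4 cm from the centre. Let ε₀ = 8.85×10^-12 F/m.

E = 0 (no enclosed charge)

Use a concentric Gaussian sphere at r = 23.4 cm (inside the shell, r < 59.5 cm).
No charge lies within this surface, so Q_enc = 0 and Gauss's law gives E·4πr² = 0 ⇒ E = 0.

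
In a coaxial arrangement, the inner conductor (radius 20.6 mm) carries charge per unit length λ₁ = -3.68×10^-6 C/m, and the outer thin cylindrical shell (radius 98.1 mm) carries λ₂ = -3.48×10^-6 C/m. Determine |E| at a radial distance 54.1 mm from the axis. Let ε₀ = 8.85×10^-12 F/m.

E = 1.22e6 N/C

By cylindrical symmetry E is radial; use a coaxial Gaussian cylinder of radius 54.1 mm and length L (between the conductors, 20.6 mm < r < 98.1 mm).
The shell at 98.1 mm lies outside the Gaussian surface, so λ_enc = λ₁ = -3.68×10^-6 C/m.
By Gauss's law (flux through the curved wall only), E·2πrL = λ_enc L/ε₀.
E = |λ_enc|/(2πε₀r) = (3.68×10^-6)/(2π·8.85×10^-12·0.0541) = 1.22e6 N/C.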